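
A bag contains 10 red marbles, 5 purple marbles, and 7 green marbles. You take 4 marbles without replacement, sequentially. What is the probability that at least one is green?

170/209

P(no green) = 15/22 × 14/21 × 13/20 × 12/19 = 32760/175560 = 39/209.
P(at least one) = 1 − 39/209 = 170/209.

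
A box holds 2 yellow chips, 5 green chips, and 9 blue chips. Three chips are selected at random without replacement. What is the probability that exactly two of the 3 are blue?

9/20

One ordering (blue drawn first) has probability 9/16 × 8/15 × 7/14 = 504/3360 = 3/20.
There are C(3,2) = 3 such orderings, each equally likely, so P = 3 × 3/20 = 9/20.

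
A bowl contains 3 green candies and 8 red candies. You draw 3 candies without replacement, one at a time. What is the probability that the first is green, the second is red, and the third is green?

Multiply the probability of each draw given the previous ones:
P = 3/11 × 8/10 × 2/9 = 48/990 = 8/165.

8/165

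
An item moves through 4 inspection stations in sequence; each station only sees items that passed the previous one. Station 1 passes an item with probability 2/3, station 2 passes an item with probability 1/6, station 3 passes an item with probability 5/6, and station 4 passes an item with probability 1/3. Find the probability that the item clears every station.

5/162

The events are sequential, so multiply the conditional probabilities:
P = 2/3 × 1/6 × 5/6 × 1/3 = 10/324 = 5/162.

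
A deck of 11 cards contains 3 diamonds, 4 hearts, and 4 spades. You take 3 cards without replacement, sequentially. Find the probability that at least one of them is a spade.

P(no spades) = 7/11 × 6/10 × 5/9 = 210/990 = 7/33.
P(at least one) = 1 − 7/33 = 26/33.

26/33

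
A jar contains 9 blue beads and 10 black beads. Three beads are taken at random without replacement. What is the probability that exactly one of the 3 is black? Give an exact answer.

One ordering (black drawn first) has probability 10/19 × 9/18 × 8/17 = 720/5814 = 40/323.
There are C(3,1) = 3 such orderings, each equally likely, so P = 3 × 40/323 = 120/323.

120/323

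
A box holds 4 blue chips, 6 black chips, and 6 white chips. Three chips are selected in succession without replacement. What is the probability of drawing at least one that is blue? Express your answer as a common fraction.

P(no blue) = 12/16 × 11/15 × 10/14 = 1320/3360 = 11/28.
P(at least one) = 1 − 11/28 = 17/28.

17/28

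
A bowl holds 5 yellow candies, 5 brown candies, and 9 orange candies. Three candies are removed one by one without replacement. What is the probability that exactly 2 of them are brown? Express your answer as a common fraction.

140/969

One ordering (brown drawn first) has probability 5/19 × 4/18 × 14/17 = 280/5814 = 140/2907.
There are C(3,2) = 3 such orderings, each equally likely, so P = 3 × 140/2907 = 140/969.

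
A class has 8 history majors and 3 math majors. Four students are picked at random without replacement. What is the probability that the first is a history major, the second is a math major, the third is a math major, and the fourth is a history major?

Chain rule:
P = 8/11 × 3/10 × 2/9 × 7/8 = 336/7920 = 7/165.

7/165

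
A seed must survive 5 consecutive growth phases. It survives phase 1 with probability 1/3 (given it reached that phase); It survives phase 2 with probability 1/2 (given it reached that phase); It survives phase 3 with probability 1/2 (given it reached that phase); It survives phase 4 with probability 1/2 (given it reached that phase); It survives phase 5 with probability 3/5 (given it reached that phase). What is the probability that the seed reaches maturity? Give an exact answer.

Multiplying along the chain,
P = 1/3 × 1/2 × 1/2 × 1/2 × 3/5 = 3/120 = 1/40.

1/40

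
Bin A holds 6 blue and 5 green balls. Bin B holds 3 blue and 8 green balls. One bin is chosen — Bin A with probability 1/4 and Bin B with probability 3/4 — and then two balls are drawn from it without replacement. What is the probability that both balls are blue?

6/55

From Bin A: P(both blue) = (6/11)(5/10) = 3/11.
From Bin B: P(both blue) = (3/11)(2/10) = 3/55.
Total probability = (1/4)(3/11) + (3/4)(3/55) = 6/55.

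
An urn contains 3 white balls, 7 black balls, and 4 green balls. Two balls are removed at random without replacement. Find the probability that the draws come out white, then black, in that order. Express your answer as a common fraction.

Multiply the probability of each draw given the previous ones:
P = 3/14 × 7/13 = 21/182 = 3/26.

3/26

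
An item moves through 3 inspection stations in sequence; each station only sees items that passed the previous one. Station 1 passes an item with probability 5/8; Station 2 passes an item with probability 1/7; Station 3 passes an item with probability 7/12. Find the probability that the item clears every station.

Multiplying along the chain,
P = 5/8 × 1/7 × 7/12 = 35/672 = 5/96.

5/96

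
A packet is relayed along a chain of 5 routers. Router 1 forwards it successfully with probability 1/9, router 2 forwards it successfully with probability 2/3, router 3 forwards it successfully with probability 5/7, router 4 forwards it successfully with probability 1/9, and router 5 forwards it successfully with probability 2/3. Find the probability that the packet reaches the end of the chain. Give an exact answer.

Multiplying along the chain,
P = 1/9 × 2/3 × 5/7 × 1/9 × 2/3 = 20/5103.

20/5103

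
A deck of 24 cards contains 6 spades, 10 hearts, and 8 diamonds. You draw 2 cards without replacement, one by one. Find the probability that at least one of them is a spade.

P(no spades) = 18/24 × 17/23 = 306/552 = 51/92.
P(at least one) = 1 − 51/92 = 41/92.

41/92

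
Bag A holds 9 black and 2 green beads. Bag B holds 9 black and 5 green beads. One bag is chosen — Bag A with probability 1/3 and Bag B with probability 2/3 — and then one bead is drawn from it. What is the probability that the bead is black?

54/77

From Bag A: P(black) = 9/11.
From Bag B: P(black) = 9/14.
Total probability = (1/3)(9/11) + (2/3)(9/14) = 54/77.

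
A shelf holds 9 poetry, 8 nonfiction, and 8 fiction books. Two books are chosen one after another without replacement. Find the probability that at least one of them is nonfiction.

P(no nonfiction) = 17/25 × 16/24 = 272/600 = 34/75.
P(at least one) = 1 − 34/75 = 41/75.

41/75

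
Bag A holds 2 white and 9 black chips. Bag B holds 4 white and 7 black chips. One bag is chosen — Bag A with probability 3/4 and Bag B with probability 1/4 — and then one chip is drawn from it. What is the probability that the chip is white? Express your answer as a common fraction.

5/22

From Bag A: P(white) = 2/11.
From Bag B: P(white) = 4/11.
Total probability = (3/4)(2/11) + (1/4)(4/11) = 5/22.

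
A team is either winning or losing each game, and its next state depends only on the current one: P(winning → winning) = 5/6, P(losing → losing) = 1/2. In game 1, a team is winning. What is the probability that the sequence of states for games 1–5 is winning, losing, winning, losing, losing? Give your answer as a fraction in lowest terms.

Game 1 is given. For each transition, use the conditional probability from the current state:
P(losing | winning) = 1/6; P(winning | losing) = 1/2; P(losing | winning) = 1/6; P(losing | losing) = 1/2.
P = 1/6 × 1/2 × 1/6 × 1/2 = 1/144.

1/144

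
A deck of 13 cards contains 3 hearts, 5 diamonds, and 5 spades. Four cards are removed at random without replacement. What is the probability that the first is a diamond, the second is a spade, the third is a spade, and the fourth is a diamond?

10/429

Multiply the probability of each draw given the previous ones:
P = 5/13 × 5/12 × 4/11 × 4/10 = 400/17160 = 10/429.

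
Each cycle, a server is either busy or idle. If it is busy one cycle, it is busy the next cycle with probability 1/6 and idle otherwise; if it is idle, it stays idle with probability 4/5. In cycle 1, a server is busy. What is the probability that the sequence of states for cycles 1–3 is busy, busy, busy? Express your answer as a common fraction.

Cycle 1 is given. For each transition, use the conditional probability from the current state:
P(busy | busy) = 1/6; P(busy | busy) = 1/6.
P = 1/6 × 1/6 = 1/36.

1/36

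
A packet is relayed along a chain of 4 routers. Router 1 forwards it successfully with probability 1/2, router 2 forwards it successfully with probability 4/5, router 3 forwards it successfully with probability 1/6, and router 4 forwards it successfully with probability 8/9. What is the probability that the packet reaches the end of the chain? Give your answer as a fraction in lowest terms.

8/135

Each stage is reached only if all earlier stages succeed, so
P = 1/2 × 4/5 × 1/6 × 8/9 = 32/540 = 8/135.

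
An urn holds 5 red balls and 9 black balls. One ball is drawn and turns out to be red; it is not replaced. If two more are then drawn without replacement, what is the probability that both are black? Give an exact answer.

6/13

After the first draw, 9 of the remaining 13 balls are black.
P = 9/13 × 8/12 = 72/156 = 6/13.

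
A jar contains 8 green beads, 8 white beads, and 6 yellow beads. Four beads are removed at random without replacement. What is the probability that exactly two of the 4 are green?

One ordering (green drawn first) has probability 8/22 × 7/21 × 14/20 × 13/19 = 10192/175560 = 182/3135.
There are C(4,2) = 6 such orderings, each equally likely, so P = 6 × 182/3135 = 364/1045.

364/1045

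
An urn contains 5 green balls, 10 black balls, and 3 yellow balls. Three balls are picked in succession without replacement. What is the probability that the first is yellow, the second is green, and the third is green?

5/408

Chain rule:
P = 3/18 × 5/17 × 4/16 = 60/4896 = 5/408.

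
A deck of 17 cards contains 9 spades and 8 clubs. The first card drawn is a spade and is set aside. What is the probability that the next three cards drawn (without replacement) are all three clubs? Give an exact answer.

1/10

With the first card removed, 8 clubs remain out of 16.
P = 8/16 × 7/15 × 6/14 = 336/3360 = 1/10.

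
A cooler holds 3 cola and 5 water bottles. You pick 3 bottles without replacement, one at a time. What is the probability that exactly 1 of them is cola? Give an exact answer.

One ordering (cola drawn first) has probability 3/8 × 5/7 × 4/6 = 60/336 = 5/28.
There are C(3,1) = 3 such orderings, each equally likely, so P = 3 × 5/28 = 15/28.

15/28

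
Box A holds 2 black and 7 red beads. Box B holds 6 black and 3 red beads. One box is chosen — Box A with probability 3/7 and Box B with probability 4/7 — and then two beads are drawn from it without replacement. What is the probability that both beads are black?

From Box A: P(both black) = (2/9)(1/8) = 1/36.
From Box B: P(both black) = (6/9)(5/8) = 5/12.
Total probability = (3/7)(1/36) + (4/7)(5/12) = 1/4.

1/4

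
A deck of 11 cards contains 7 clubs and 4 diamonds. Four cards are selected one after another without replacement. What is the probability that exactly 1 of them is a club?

14/165

One ordering (a club drawn first) has probability 7/11 × 4/10 × 3/9 × 2/8 = 168/7920 = 7/330.
There are C(4,1) = 4 such orderings, each equally likely, so P = 4 × 7/330 = 14/165.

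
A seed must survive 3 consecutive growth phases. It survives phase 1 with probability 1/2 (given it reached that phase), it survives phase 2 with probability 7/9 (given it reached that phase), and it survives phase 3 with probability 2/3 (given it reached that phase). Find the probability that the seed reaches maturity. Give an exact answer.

Each stage is reached only if all earlier stages succeed, so
P = 1/2 × 7/9 × 2/3 = 14/54 = 7/27.

7/27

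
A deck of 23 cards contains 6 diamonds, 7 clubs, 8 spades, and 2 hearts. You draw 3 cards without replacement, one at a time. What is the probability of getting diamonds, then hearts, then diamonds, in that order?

10/1771

Chain rule:
P = 6/23 × 2/22 × 5/21 = 60/10626 = 10/1771.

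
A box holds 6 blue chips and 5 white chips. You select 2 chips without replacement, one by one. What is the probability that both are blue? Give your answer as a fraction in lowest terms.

P(every draw is blue) = 6/11 × 5/10 = 30/110 = 3/11.

3/11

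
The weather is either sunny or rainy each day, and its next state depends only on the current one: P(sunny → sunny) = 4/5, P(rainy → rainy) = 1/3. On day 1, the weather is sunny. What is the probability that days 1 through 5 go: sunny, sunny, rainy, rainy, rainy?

4/225

Day 1 is given. For each transition, use the conditional probability from the current state:
P(sunny | sunny) = 4/5; P(rainy | sunny) = 1/5; P(rainy | rainy) = 1/3; P(rainy | rainy) = 1/3.
P = 4/5 × 1/5 × 1/3 × 1/3 = 4/225.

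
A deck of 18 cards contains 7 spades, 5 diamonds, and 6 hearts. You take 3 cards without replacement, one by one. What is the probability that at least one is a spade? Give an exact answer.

P(no spades) = 11/18 × 10/17 × 9/16 = 990/4896 = 55/272.
P(at least one) = 1 − 55/272 = 217/272.

217/272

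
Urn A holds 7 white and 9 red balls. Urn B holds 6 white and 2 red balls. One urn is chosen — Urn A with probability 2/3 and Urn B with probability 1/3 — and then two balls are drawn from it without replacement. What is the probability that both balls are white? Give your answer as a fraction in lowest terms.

31/105

From Urn A: P(both white) = (7/16)(6/15) = 7/40.
From Urn B: P(both white) = (6/8)(5/7) = 15/28.
Total probability = (2/3)(7/40) + (1/3)(15/28) = 31/105.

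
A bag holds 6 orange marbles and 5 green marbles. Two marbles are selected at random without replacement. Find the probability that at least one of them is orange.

9/11

P(no orange) = 5/11 × 4/10 = 20/110 = 2/11.
P(at least one) = 1 − 2/11 = 9/11.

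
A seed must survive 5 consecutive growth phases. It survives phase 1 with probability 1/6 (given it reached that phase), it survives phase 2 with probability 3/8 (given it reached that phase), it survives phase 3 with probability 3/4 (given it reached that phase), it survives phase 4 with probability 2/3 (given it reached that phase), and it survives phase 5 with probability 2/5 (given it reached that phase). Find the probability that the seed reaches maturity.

Multiplying along the chain,
P = 1/6 × 3/8 × 3/4 × 2/3 × 2/5 = 36/2880 = 1/80.

1/80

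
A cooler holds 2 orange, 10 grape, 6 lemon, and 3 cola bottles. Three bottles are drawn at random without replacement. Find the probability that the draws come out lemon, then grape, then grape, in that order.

9/133

Each draw changes the counts, so multiply the conditional probabilities along the sequence:
P = 6/21 × 10/20 × 9/19 = 540/7980 = 9/133.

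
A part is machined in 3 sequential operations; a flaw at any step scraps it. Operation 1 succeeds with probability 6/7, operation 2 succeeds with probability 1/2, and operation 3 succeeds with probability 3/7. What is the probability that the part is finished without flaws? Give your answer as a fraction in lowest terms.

9/49

The events are sequential, so multiply the conditional probabilities:
P = 6/7 × 1/2 × 3/7 = 18/98 = 9/49.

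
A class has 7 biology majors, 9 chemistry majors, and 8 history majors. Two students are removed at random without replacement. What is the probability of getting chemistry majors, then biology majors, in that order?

21/184

Chain rule:
P = 9/24 × 7/23 = 63/552 = 21/184.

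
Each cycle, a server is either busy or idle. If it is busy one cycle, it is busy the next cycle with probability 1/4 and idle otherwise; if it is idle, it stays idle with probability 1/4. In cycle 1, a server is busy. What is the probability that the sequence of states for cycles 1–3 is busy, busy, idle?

Cycle 1 is given. For each transition, use the conditional probability from the current state:
P(busy | busy) = 1/4; P(idle | busy) = 3/4.
P = 1/4 × 3/4 = 3/16.

3/16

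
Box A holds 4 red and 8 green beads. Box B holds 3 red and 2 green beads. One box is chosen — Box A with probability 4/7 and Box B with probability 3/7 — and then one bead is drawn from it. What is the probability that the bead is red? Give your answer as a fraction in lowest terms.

47/105

From Box A: P(red) = 4/12.
From Box B: P(red) = 3/5.
Total probability = (4/7)(4/12) + (3/7)(3/5) = 47/105.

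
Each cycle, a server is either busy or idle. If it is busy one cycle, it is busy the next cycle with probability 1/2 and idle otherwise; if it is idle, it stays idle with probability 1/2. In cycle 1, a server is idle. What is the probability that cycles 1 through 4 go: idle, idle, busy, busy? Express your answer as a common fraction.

1/8

Cycle 1 is given. For each transition, use the conditional probability from the current state:
P(idle | idle) = 1/2; P(busy | idle) = 1/2; P(busy | busy) = 1/2.
P = 1/2 × 1/2 × 1/2 = 1/8.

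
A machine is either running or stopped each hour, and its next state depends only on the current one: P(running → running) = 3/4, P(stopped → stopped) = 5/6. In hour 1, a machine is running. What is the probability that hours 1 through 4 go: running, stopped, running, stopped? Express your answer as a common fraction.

1/96

Hour 1 is given. For each transition, use the conditional probability from the current state:
P(stopped | running) = 1/4; P(running | stopped) = 1/6; P(stopped | running) = 1/4.
P = 1/4 × 1/6 × 1/4 = 1/96.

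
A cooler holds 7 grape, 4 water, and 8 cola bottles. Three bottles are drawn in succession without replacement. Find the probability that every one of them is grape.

35/969

P = 7/19 × 6/18 × 5/17 = 210/5814 = 35/969.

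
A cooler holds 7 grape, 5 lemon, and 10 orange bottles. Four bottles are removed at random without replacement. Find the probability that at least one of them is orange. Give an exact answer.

P(no orange) = 12/22 × 11/21 × 10/20 × 9/19 = 11880/175560 = 9/133.
P(at least one) = 1 − 9/133 = 124/133.

124/133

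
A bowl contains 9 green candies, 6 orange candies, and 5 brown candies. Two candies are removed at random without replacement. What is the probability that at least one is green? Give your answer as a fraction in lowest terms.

P(no green) = 11/20 × 10/19 = 110/380 = 11/38.
P(at least one) = 1 − 11/38 = 27/38.

27/38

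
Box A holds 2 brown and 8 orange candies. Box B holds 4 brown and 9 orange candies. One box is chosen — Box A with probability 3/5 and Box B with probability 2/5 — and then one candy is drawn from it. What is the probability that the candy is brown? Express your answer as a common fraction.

79/325

From Box A: P(brown) = 2/10.
From Box B: P(brown) = 4/13.
Total probability = (3/5)(2/10) + (2/5)(4/13) = 79/325.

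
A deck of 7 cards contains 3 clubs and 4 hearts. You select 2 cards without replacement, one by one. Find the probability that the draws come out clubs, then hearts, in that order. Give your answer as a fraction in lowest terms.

2/7

Each draw changes the counts, so multiply the conditional probabilities along the sequence:
P = 3/7 × 4/6 = 12/42 = 2/7.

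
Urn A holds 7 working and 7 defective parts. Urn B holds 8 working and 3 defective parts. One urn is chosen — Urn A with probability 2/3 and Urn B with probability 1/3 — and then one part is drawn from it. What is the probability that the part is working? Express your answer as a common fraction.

19/33

From Urn A: P(working) = 7/14.
From Urn B: P(working) = 8/11.
Total probability = (2/3)(7/14) + (1/3)(8/11) = 19/33.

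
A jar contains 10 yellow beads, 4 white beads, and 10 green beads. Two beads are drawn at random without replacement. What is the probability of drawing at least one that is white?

P(no white) = 20/24 × 19/23 = 380/552 = 95/138.
P(at least one) = 1 − 95/138 = 43/138.

43/138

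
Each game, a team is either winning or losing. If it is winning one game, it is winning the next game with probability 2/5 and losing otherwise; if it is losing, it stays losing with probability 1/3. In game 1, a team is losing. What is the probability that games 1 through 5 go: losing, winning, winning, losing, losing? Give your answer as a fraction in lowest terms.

4/75

Game 1 is given. For each transition, use the conditional probability from the current state:
P(winning | losing) = 2/3; P(winning | winning) = 2/5; P(losing | winning) = 3/5; P(losing | losing) = 1/3.
P = 2/3 × 2/5 × 3/5 × 1/3 = 12/225 = 4/75.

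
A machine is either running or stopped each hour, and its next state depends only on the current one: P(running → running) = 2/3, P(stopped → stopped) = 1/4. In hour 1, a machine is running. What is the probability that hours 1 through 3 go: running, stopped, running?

1/4

Hour 1 is given. For each transition, use the conditional probability from the current state:
P(stopped | running) = 1/3; P(running | stopped) = 3/4.
P = 1/3 × 3/4 = 3/12 = 1/4.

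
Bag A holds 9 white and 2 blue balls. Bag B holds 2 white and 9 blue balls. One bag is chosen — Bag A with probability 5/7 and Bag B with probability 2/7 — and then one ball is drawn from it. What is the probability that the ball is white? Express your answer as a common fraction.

From Bag A: P(white) = 9/11.
From Bag B: P(white) = 2/11.
Total probability = (5/7)(9/11) + (2/7)(2/11) = 7/11.

7/11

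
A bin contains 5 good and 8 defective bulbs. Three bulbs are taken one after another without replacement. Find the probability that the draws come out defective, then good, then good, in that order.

40/429

Each draw changes the counts, so multiply the conditional probabilities along the sequence:
P = 8/13 × 5/12 × 4/11 = 160/1716 = 40/429.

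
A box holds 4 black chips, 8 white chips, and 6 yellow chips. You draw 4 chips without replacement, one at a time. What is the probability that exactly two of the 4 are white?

7/17

One ordering (white drawn first) has probability 8/18 × 7/17 × 10/16 × 9/15 = 5040/73440 = 7/102.
There are C(4,2) = 6 such orderings, each equally likely, so P = 6 × 7/102 = 7/17.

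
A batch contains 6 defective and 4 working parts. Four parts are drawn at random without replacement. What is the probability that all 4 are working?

P(all working) = 4/10 × 3/9 × 2/8 × 1/7 = 24/5040 = 1/210.

1/210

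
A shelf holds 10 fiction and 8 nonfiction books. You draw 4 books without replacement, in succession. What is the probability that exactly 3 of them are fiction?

16/51

One ordering (fiction drawn first) has probability 10/18 × 9/17 × 8/16 × 8/15 = 5760/73440 = 4/51.
There are C(4,3) = 4 such orderings, each equally likely, so P = 4 × 4/51 = 16/51.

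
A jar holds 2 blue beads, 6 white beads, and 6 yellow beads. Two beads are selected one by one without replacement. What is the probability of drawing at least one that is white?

9/13

P(no white) = 8/14 × 7/13 = 56/182 = 4/13.
P(at least one) = 1 − 4/13 = 9/13.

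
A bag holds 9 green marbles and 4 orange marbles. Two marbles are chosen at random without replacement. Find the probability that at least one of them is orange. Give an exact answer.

P(no orange) = 9/13 × 8/12 = 72/156 = 6/13.
P(at least one) = 1 − 6/13 = 7/13.

7/13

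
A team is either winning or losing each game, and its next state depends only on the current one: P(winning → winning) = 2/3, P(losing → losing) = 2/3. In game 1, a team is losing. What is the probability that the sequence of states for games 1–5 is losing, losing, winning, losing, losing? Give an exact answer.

4/81

Game 1 is given. For each transition, use the conditional probability from the current state:
P(losing | losing) = 2/3; P(winning | losing) = 1/3; P(losing | winning) = 1/3; P(losing | losing) = 2/3.
P = 2/3 × 1/3 × 1/3 × 2/3 = 4/81.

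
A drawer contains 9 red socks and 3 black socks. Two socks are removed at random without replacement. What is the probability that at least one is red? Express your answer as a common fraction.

21/22

P(no red) = 3/12 × 2/11 = 6/132 = 1/22.
P(at least one) = 1 − 1/22 = 21/22.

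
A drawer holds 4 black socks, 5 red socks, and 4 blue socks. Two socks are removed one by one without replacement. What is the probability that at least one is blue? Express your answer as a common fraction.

P(no blue) = 9/13 × 8/12 = 72/156 = 6/13.
P(at least one) = 1 − 6/13 = 7/13.

7/13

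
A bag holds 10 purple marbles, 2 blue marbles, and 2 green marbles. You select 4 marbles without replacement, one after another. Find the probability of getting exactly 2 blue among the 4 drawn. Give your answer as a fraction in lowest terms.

6/91

One ordering (blue drawn first) has probability 2/14 × 1/13 × 12/12 × 11/11 = 264/24024 = 1/91.
There are C(4,2) = 6 such orderings, each equally likely, so P = 6 × 1/91 = 6/91.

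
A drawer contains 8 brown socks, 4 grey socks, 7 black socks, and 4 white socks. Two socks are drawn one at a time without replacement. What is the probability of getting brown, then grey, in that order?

16/253

Multiply the probability of each draw given the previous ones:
P = 8/23 × 4/22 = 32/506 = 16/253.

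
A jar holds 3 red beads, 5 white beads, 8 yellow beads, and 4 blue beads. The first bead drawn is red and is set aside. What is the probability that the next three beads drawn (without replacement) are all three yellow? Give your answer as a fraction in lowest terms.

56/969

After the first draw, 8 of the remaining 19 beads are yellow.
P = 8/19 × 7/18 × 6/17 = 336/5814 = 56/969.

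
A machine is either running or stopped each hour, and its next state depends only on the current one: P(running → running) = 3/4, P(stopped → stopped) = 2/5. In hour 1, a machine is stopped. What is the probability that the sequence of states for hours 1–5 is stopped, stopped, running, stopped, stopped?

Hour 1 is given. For each transition, use the conditional probability from the current state:
P(stopped | stopped) = 2/5; P(running | stopped) = 3/5; P(stopped | running) = 1/4; P(stopped | stopped) = 2/5.
P = 2/5 × 3/5 × 1/4 × 2/5 = 12/500 = 3/125.

3/125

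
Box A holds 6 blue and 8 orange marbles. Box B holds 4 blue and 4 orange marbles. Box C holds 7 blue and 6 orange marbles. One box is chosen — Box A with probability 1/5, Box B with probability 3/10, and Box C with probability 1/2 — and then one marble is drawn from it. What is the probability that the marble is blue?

919/1820

From Box A: P(blue) = 6/14.
From Box B: P(blue) = 4/8.
From Box C: P(blue) = 7/13.
Total probability = (1/5)(6/14) + (3/10)(4/8) + (1/2)(7/13) = 919/1820.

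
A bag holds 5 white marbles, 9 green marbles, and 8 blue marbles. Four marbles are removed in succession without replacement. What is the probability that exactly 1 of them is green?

234/665

One ordering (green drawn first) has probability 9/22 × 13/21 × 12/20 × 11/19 = 15444/175560 = 117/1330.
There are C(4,1) = 4 such orderings, each equally likely, so P = 4 × 117/1330 = 234/665.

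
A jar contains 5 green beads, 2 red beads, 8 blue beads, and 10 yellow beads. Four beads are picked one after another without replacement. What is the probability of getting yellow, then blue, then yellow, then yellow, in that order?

Each draw changes the counts, so multiply the conditional probabilities along the sequence:
P = 10/25 × 8/24 × 9/23 × 8/22 = 5760/303600 = 24/1265.

24/1265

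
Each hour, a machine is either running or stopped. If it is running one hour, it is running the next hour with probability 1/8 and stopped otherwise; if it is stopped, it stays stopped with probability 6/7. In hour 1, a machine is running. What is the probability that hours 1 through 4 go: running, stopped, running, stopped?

Hour 1 is given. For each transition, use the conditional probability from the current state:
P(stopped | running) = 7/8; P(running | stopped) = 1/7; P(stopped | running) = 7/8.
P = 7/8 × 1/7 × 7/8 = 49/448 = 7/64.

7/64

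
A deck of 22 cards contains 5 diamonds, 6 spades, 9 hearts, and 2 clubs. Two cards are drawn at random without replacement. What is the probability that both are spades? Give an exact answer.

P(every draw is a spade) = 6/22 × 5/21 = 30/462 = 5/77.

5/77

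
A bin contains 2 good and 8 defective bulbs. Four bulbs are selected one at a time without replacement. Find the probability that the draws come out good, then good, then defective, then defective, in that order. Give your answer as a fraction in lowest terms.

Each draw changes the counts, so multiply the conditional probabilities along the sequence:
P = 2/10 × 1/9 × 8/8 × 7/7 = 112/5040 = 1/45.

1/45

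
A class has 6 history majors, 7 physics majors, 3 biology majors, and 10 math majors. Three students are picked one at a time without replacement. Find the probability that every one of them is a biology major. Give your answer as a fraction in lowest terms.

P(every draw is a biology major) = 3/26 × 2/25 × 1/24 = 6/15600 = 1/2600.

1/2600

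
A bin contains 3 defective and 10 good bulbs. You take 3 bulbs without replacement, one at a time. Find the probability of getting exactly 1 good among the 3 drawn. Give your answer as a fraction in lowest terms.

15/143

One ordering (good drawn first) has probability 10/13 × 3/12 × 2/11 = 60/1716 = 5/143.
There are C(3,1) = 3 such orderings, each equally likely, so P = 3 × 5/143 = 15/143.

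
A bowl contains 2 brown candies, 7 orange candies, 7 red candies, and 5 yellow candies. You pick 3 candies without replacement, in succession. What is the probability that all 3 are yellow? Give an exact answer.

P(every draw is yellow) = 5/21 × 4/20 × 3/19 = 60/7980 = 1/133.

1/133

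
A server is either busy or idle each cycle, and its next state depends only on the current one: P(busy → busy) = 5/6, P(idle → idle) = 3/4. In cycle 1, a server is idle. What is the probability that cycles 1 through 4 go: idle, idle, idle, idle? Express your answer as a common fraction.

Cycle 1 is given. For each transition, use the conditional probability from the current state:
P(idle | idle) = 3/4; P(idle | idle) = 3/4; P(idle | idle) = 3/4.
P = 3/4 × 3/4 × 3/4 = 27/64.

27/64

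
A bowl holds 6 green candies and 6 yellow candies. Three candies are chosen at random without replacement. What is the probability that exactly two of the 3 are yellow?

9/22

One ordering (yellow drawn first) has probability 6/12 × 5/11 × 6/10 = 180/1320 = 3/22.
There are C(3,2) = 3 such orderings, each equally likely, so P = 3 × 3/22 = 9/22.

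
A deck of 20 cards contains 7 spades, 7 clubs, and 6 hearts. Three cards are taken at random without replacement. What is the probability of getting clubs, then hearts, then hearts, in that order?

7/228

Multiply the probability of each draw given the previous ones:
P = 7/20 × 6/19 × 5/18 = 210/6840 = 7/228.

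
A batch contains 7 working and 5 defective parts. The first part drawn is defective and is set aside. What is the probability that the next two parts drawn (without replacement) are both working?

21/55

After the first draw, 7 of the remaining 11 parts are working.
P = 7/11 × 6/10 = 42/110 = 21/55.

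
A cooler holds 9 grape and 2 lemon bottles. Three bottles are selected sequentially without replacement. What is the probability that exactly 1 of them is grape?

One ordering (grape drawn first) has probability 9/11 × 2/10 × 1/9 = 18/990 = 1/55.
There are C(3,1) = 3 such orderings, each equally likely, so P = 3 × 1/55 = 3/55.

3/55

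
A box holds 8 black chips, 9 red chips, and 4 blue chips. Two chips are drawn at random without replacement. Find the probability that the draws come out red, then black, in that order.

6/35

Chain rule:
P = 9/21 × 8/20 = 72/420 = 6/35.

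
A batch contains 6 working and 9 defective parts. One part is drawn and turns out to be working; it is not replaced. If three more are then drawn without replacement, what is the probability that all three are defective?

3/13

After the first draw, 9 of the remaining 14 parts are defective.
P = 9/14 × 8/13 × 7/12 = 504/2184 = 3/13.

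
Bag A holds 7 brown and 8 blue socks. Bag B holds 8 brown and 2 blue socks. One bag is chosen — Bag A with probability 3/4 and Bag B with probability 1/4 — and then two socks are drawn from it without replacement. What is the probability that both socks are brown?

11/36

From Bag A: P(both brown) = (7/15)(6/14) = 1/5.
From Bag B: P(both brown) = (8/10)(7/9) = 28/45.
Total probability = (3/4)(1/5) + (1/4)(28/45) = 11/36.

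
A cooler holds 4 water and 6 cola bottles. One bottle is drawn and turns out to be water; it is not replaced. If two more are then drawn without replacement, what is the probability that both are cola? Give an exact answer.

5/12

After the first draw, 6 of the remaining 9 bottles are cola.
P = 6/9 × 5/8 = 30/72 = 5/12.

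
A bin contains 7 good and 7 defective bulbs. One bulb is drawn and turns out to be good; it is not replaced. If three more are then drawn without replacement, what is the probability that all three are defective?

35/286

After the first draw, 7 of the remaining 13 bulbs are defective.
P = 7/13 × 6/12 × 5/11 = 210/1716 = 35/286.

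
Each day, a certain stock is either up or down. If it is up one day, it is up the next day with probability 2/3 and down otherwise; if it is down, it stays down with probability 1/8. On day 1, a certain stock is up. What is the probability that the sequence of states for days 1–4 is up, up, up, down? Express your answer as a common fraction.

Day 1 is given. For each transition, use the conditional probability from the current state:
P(up | up) = 2/3; P(up | up) = 2/3; P(down | up) = 1/3.
P = 2/3 × 2/3 × 1/3 = 4/27.

4/27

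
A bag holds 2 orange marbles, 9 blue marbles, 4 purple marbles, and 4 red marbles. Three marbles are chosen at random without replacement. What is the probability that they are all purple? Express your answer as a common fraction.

P = 4/19 × 3/18 × 2/17 = 24/5814 = 4/969.

4/969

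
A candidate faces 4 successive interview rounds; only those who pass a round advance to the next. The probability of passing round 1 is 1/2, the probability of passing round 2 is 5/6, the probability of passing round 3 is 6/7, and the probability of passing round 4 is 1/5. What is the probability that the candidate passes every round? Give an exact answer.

1/14

The events are sequential, so multiply the conditional probabilities:
P = 1/2 × 5/6 × 6/7 × 1/5 = 30/420 = 1/14.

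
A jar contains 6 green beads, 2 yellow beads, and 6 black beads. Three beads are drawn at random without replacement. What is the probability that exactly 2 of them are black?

30/91

One ordering (black drawn first) has probability 6/14 × 5/13 × 8/12 = 240/2184 = 10/91.
There are C(3,2) = 3 such orderings, each equally likely, so P = 3 × 10/91 = 30/91.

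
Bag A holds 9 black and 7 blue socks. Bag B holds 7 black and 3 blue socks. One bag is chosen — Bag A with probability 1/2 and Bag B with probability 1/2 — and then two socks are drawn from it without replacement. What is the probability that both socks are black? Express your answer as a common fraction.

23/60

From Bag A: P(both black) = (9/16)(8/15) = 3/10.
From Bag B: P(both black) = (7/10)(6/9) = 7/15.
Total probability = (1/2)(3/10) + (1/2)(7/15) = 23/60.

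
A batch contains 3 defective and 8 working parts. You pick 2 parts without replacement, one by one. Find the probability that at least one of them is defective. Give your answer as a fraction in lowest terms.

P(no defective) = 8/11 × 7/10 = 56/110 = 28/55.
P(at least one) = 1 − 28/55 = 27/55.

27/55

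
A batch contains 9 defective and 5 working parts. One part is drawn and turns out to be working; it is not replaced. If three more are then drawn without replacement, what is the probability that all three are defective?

42/143

With the first part removed, 9 defective remain out of 13.
P = 9/13 × 8/12 × 7/11 = 504/1716 = 42/143.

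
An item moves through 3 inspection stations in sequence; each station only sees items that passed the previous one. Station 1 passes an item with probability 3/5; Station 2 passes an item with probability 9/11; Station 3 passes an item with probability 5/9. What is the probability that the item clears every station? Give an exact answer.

3/11

Each stage is reached only if all earlier stages succeed, so
P = 3/5 × 9/11 × 5/9 = 135/495 = 3/11.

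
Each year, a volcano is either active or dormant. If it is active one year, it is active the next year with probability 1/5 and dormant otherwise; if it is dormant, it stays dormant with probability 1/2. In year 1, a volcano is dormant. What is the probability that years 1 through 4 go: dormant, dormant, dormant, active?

Year 1 is given. For each transition, use the conditional probability from the current state:
P(dormant | dormant) = 1/2; P(dormant | dormant) = 1/2; P(active | dormant) = 1/2.
P = 1/2 × 1/2 × 1/2 = 1/8.

1/8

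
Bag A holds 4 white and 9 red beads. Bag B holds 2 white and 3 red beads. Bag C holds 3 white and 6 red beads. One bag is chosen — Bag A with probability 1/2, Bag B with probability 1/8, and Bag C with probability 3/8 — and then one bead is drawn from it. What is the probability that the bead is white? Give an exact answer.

From Bag A: P(white) = 4/13.
From Bag B: P(white) = 2/5.
From Bag C: P(white) = 3/9.
Total probability = (1/2)(4/13) + (1/8)(2/5) + (3/8)(3/9) = 171/520.

171/520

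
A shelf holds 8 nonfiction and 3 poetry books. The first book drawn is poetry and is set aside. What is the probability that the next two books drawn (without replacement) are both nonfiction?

With the first book removed, 8 nonfiction remain out of 10.
P = 8/10 × 7/9 = 56/90 = 28/45.

28/45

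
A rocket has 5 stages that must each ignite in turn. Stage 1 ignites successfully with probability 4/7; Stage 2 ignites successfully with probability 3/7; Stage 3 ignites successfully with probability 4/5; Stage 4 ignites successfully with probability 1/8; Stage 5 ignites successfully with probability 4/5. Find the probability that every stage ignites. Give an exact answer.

The events are sequential, so multiply the conditional probabilities:
P = 4/7 × 3/7 × 4/5 × 1/8 × 4/5 = 192/9800 = 24/1225.

24/1225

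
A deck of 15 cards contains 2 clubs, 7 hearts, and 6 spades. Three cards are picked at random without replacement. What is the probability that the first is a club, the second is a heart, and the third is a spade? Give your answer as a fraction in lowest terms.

Each draw changes the counts, so multiply the conditional probabilities along the sequence:
P = 2/15 × 7/14 × 6/13 = 84/2730 = 2/65.

2/65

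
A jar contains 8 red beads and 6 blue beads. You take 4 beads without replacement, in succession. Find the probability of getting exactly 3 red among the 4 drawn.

One ordering (red drawn first) has probability 8/14 × 7/13 × 6/12 × 6/11 = 2016/24024 = 12/143.
There are C(4,3) = 4 such orderings, each equally likely, so P = 4 × 12/143 = 48/143.

48/143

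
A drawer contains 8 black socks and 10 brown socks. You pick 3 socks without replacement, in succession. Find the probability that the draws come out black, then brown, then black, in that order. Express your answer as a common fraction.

Multiply the probability of each draw given the previous ones:
P = 8/18 × 10/17 × 7/16 = 560/4896 = 35/306.

35/306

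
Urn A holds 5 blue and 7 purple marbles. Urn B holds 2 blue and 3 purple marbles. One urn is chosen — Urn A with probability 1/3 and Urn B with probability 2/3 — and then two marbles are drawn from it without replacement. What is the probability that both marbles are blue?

58/495

From Urn A: P(both blue) = (5/12)(4/11) = 5/33.
From Urn B: P(both blue) = (2/5)(1/4) = 1/10.
Total probability = (1/3)(5/33) + (2/3)(1/10) = 58/495.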